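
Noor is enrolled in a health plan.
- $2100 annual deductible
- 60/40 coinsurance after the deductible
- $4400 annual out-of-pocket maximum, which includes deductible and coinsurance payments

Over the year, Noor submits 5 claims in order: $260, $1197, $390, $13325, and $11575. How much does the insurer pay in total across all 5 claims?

#1 ($260): fully absorbed by the deductible. Patient pays $260; OOP now $260. Insurer: $260 − $260 = $0.
#2 ($1197): fully absorbed by the deductible. Patient owes $1197 (running OOP $1457). Insurer: $1197 − $1197 = $0.
#3 ($390): all of it applies to the deductible. Patient owes $390 (running OOP $1847). Insurer: $390 − $390 = $0.
#4 ($13325): deductible takes $253, $13072 remains; patient's 40% is $5228.80. Together that's $253 + $5228.80 = $5481.80. OOP would hit $7328.80 > $4400, so the cap limits the patient to $4400 − $1847 = $2553. Plan pays $13325 − $2553 = $10772.
#5 ($11575): deductible already satisfied, so patient's share is 40% × $11575 = $4630. Adding that to $4400 gives $9030, past the $4400 cap; patient pays only $4400 − $4400 = $0. Insurer: $11575 − $0 = $11575.
Insurer total: $0 + $0 + $0 + $10772 + $11575 = $22347.

$22347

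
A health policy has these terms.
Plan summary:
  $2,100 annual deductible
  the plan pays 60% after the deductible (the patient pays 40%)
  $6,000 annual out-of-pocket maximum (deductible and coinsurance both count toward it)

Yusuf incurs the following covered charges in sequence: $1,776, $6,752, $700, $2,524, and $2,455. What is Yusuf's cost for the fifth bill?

$39.20

Claim 1 — $1,776: entire amount goes to the deductible. Cost to patient: $1,776. OOP to date $1,776.
Claim 2 — $6,752: deductible takes $324, $6,428 remains; coinsurance $6,428 × 40% = $2,571.20. Cost to patient: $2,895.20. OOP to date $4,671.20.
Claim 3 — $700: deductible already satisfied, so patient's share is 40% × $700 = $280. Cost to patient: $280. OOP to date $4,951.20.
Claim 4 — $2,524: deductible met; 40% of $2,524 = $1,009.60. Cost to patient: $1,009.60. OOP to date $5,960.80.
Claim 5 — $2,455: deductible met; 40% of $2,455 = $982. OOP would hit $6,942.80 > $6,000, so the cap limits the patient to $6,000 − $5,960.80 = $39.20.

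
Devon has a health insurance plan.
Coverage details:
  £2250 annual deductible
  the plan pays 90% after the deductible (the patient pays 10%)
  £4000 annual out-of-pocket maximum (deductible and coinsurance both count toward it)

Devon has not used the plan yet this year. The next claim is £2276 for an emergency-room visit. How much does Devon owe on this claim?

Deductible not yet touched, so the first £2250 of the bill goes to the deductible.
The remaining £26 (= £2276 − £2250) moves to coinsurance.
10% of £26 = £2.60 falls to the patient.
So the patient owes £2250 + £2.60 = £2252.60 before any cap.
Total out-of-pocket so far would be £0 + £2252.60 = £2252.60, below the £4000 cap — no reduction.

£2252.60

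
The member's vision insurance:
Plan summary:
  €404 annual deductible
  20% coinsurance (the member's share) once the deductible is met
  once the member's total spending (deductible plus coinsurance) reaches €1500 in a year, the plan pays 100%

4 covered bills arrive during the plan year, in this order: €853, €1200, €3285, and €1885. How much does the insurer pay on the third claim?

€2628

Claim 1 (€853): €404 to deductible, leaving €449; 20% of €449 = €89.80. Member owes €493.80 (running OOP €493.80). Insurer: €853 − €493.80 = €359.20.
Claim 2 (€1200): deductible already satisfied, so member's share is 20% × €1200 = €240. Cost to member: €240. OOP to date €733.80. Plan pays €1200 − €240 = €960.
Claim 3 (€3285): deductible met; 20% of €3285 = €657. Member owes €657 (running OOP €1390.80). Insurer: €3285 − €657 = €2628.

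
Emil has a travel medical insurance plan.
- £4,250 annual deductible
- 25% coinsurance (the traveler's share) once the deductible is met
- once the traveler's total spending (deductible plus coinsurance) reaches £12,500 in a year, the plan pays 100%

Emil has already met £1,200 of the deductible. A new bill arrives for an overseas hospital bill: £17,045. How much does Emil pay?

£1,200 of the £4,250 deductible is already met, leaving £3,050.
After the £3,050 deductible portion, £17,045 − £3,050 = £13,995 is subject to coinsurance.
Coinsurance: £13,995 × 25% = £3,498.75.
So the traveler owes £3,050 + £3,498.75 = £6,548.75 before any cap.
Total out-of-pocket so far would be £1,200 + £6,548.75 = £7,748.75, below the £12,500 cap — no reduction.

£6,548.75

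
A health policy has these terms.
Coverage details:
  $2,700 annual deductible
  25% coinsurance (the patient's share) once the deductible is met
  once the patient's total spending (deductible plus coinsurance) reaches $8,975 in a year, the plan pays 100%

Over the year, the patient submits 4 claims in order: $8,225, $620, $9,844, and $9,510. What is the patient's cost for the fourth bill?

$2,277.75

Bill 1, $8,225: $2,700 finishes the deductible; $5,525 goes to coinsurance; patient's 25% is $1,381.25. Patient owes $4,081.25 (running OOP $4,081.25).
Bill 2, $620: deductible already satisfied, so patient's share is 25% × $620 = $155. Cost to patient: $155. OOP to date $4,236.25.
Bill 3, $9,844: deductible met; 25% of $9,844 = $2,461. Patient pays $2,461; OOP now $6,697.25.
Bill 4, $9,510: deductible already satisfied, so patient's share is 25% × $9,510 = $2,377.50. OOP would hit $9,074.75 > $8,975, so the cap limits the patient to $8,975 − $6,697.25 = $2,277.75.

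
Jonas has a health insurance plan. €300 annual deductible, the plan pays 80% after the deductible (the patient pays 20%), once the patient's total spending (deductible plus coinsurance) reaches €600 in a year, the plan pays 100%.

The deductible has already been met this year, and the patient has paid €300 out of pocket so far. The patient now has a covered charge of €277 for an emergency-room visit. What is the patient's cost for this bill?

€55.40

The deductible is already satisfied, so the full bill goes to coinsurance.
Patient's 20% share of €277 is €55.40.
Total out-of-pocket so far would be €300 + €55.40 = €355.40, below the €600 cap — no reduction.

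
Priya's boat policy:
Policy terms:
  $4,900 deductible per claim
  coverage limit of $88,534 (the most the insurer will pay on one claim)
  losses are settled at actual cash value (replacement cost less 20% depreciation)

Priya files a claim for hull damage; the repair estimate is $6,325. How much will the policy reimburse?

Actual cash value after 20% depreciation: $6,325 × 80% = $5,060.
Subtract the deductible: $5,060 − $4,900 = $160.
$160 is within the $88,534 limit, so the insurer pays $160.

$160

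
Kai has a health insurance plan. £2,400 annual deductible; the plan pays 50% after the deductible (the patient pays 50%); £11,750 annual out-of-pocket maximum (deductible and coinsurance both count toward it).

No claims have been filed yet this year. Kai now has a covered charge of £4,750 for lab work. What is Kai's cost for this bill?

The full £2,400 deductible is still open; £2,400 of this bill applies to it.
The remaining £2,350 (= £4,750 − £2,400) moves to coinsurance.
Patient's 50% share of £2,350 is £1,175.
So the patient owes £2,400 + £1,175 = £3,575 before any cap.
Year-to-date out-of-pocket becomes £0 + £3,575 = £3,575, still under the £11,750 maximum, so no cap applies.

£3,575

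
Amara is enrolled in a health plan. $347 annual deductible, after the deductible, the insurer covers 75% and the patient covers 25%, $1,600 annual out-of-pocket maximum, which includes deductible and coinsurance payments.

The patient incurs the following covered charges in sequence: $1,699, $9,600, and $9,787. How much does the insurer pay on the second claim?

$8,685

Claim 1 — $1,699: $347 finishes the deductible; $1,352 goes to coinsurance; 25% of $1,352 = $338. Patient pays $685; OOP now $685. Plan pays $1,699 − $685 = $1,014.
Claim 2 — $9,600: 25% coinsurance on $9,600 = $2,400. That would push OOP to $3,085, over the $1,600 cap, so patient pays $1,600 − $685 = $915. Insurer: $9,600 − $915 = $8,685.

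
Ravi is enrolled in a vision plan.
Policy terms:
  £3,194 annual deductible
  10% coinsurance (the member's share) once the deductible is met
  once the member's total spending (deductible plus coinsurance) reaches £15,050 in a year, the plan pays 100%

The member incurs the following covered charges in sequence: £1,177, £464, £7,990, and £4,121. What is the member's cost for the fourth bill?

Bill 1, £1,177: fully absorbed by the deductible. Member pays £1,177; OOP now £1,177.
Bill 2, £464: all of it applies to the deductible. Member owes £464 (running OOP £1,641).
Bill 3, £7,990: deductible takes £1,553, £6,437 remains; 10% of £6,437 = £643.70. Member pays £2,196.70; OOP now £3,837.70.
Bill 4, £4,121: deductible met; 10% of £4,121 = £412.10. Member pays £412.10; OOP now £4,249.80.

£412.10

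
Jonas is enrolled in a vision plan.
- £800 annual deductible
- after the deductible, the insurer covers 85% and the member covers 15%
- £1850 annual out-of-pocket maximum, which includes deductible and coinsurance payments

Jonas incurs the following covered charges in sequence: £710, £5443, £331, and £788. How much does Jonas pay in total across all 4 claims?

£1770.80

Claim 1 — £710: fully absorbed by the deductible. Member pays £710; OOP now £710.
Claim 2 — £5443: deductible takes £90, £5353 remains; coinsurance £5353 × 15% = £802.95. Member pays £892.95; OOP now £1602.95.
Claim 3 — £331: deductible already satisfied, so member's share is 15% × £331 = £49.65. Member owes £49.65 (running OOP £1652.60).
Claim 4 — £788: 15% coinsurance on £788 = £118.20. Cost to member: £118.20. OOP to date £1770.80.
Total paid by the member: £710 + £892.95 + £49.65 + £118.20 = £1770.80.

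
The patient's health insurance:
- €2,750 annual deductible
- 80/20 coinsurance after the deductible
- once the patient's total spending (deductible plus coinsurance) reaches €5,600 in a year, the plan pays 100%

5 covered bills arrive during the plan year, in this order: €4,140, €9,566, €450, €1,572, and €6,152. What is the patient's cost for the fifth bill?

Claim 1 — €4,140: €2,750 to deductible, leaving €1,390; 20% of €1,390 = €278. Patient owes €3,028 (running OOP €3,028).
Claim 2 — €9,566: deductible met; 20% of €9,566 = €1,913.20. Patient owes €1,913.20 (running OOP €4,941.20).
Claim 3 — €450: deductible met; 20% of €450 = €90. Patient pays €90; OOP now €5,031.20.
Claim 4 — €1,572: deductible already satisfied, so patient's share is 20% × €1,572 = €314.40. Cost to patient: €314.40. OOP to date €5,345.60.
Claim 5 — €6,152: 20% coinsurance on €6,152 = €1,230.40. OOP would hit €6,576 > €5,600, so the cap limits the patient to €5,600 − €5,345.60 = €254.40.

€254.40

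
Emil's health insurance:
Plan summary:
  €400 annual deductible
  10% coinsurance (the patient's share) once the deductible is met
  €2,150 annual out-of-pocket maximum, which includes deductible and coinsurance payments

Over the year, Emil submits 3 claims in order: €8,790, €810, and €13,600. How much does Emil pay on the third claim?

€830

#1 (€8,790): €400 to deductible, leaving €8,390; coinsurance €8,390 × 10% = €839. Patient owes €1,239 (running OOP €1,239).
#2 (€810): deductible met; 10% of €810 = €81. Cost to patient: €81. OOP to date €1,320.
#3 (€13,600): deductible met; 10% of €13,600 = €1,360. That would push OOP to €2,680, over the €2,150 cap, so patient pays €2,150 − €1,320 = €830.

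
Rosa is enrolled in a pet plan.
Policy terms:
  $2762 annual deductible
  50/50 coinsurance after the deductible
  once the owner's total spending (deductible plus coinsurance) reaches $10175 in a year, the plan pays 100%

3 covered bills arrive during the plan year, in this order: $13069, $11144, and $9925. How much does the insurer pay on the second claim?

$8884.50

Claim 1 ($13069): $2762 finishes the deductible; $10307 goes to coinsurance; owner's 50% is $5153.50. Owner owes $7915.50 (running OOP $7915.50). Insurer: $13069 − $7915.50 = $5153.50.
Claim 2 ($11144): deductible already satisfied, so owner's share is 50% × $11144 = $5572. OOP would hit $13487.50 > $10175, so the cap limits the owner to $10175 − $7915.50 = $2259.50. Plan pays $11144 − $2259.50 = $8884.50.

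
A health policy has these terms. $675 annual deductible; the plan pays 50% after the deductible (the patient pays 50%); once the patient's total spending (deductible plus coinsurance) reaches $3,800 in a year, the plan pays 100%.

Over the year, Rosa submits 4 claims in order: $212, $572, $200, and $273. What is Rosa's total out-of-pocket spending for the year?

$966

Claim 1 — $212: all of it applies to the deductible. Patient pays $212; OOP now $212.
Claim 2 — $572: deductible takes $463, $109 remains; 50% of $109 = $54.50. Patient pays $517.50; OOP now $729.50.
Claim 3 — $200: 50% coinsurance on $200 = $100. Patient pays $100; OOP now $829.50.
Claim 4 — $273: 50% coinsurance on $273 = $136.50. Cost to patient: $136.50. OOP to date $966.
Summing the patient's payments: $212 + $517.50 + $100 + $136.50 = $966.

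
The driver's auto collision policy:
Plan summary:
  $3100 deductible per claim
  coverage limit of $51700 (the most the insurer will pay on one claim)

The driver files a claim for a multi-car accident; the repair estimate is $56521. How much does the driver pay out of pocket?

$4821

Less the $3100 deductible: $56521 − $3100 = $53421.
$53421 exceeds the $51700 limit, so the insurer pays the limit: $51700.
The driver bears the rest of the original loss: $56521 − $51700 = $4821.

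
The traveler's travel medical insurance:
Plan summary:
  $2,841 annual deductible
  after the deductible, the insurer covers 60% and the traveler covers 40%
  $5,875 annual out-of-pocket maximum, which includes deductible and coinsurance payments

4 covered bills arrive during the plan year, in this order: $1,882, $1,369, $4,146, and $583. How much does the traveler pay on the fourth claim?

$233.20

Bill 1, $1,882: fully absorbed by the deductible. Traveler pays $1,882; OOP now $1,882.
Bill 2, $1,369: deductible takes $959, $410 remains; coinsurance $410 × 40% = $164. Cost to traveler: $1,123. OOP to date $3,005.
Bill 3, $4,146: 40% coinsurance on $4,146 = $1,658.40. Cost to traveler: $1,658.40. OOP to date $4,663.40.
Bill 4, $583: deductible met; 40% of $583 = $233.20. Cost to traveler: $233.20. OOP to date $4,896.60.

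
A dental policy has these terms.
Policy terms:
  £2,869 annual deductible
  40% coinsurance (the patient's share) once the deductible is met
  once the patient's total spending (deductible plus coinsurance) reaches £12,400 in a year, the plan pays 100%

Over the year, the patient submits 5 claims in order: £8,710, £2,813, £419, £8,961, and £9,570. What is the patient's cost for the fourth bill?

£3,584.40

Bill 1, £8,710: £2,869 finishes the deductible; £5,841 goes to coinsurance; coinsurance £5,841 × 40% = £2,336.40. Cost to patient: £5,205.40. OOP to date £5,205.40.
Bill 2, £2,813: 40% coinsurance on £2,813 = £1,125.20. Cost to patient: £1,125.20. OOP to date £6,330.60.
Bill 3, £419: deductible already satisfied, so patient's share is 40% × £419 = £167.60. Patient pays £167.60; OOP now £6,498.20.
Bill 4, £8,961: deductible met; 40% of £8,961 = £3,584.40. Patient owes £3,584.40 (running OOP £10,082.60).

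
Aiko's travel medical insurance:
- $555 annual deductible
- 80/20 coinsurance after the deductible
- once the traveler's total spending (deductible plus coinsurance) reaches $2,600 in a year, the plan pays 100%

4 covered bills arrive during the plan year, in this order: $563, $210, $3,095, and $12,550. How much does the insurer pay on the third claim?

$2,476

Bill 1, $563: $555 finishes the deductible; $8 goes to coinsurance; traveler's 20% is $1.60. Cost to traveler: $556.60. OOP to date $556.60. Insurer: $563 − $556.60 = $6.40.
Bill 2, $210: 20% coinsurance on $210 = $42. Traveler pays $42; OOP now $598.60. Insurer: $210 − $42 = $168.
Bill 3, $3,095: 20% coinsurance on $3,095 = $619. Traveler owes $619 (running OOP $1,217.60). Insurer: $3,095 − $619 = $2,476.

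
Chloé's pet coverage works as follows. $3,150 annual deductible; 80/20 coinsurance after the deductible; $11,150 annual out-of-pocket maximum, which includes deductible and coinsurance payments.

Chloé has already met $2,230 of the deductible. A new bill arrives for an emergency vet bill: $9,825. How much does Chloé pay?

Deductible still to meet: $3,150 − $2,230 = $920.
After the $920 deductible portion, $9,825 − $920 = $8,905 is subject to coinsurance.
Owner's 20% share of $8,905 is $1,781.
That puts the owner's cost at $920 + $1,781 = $2,701 before any cap.
Year-to-date out-of-pocket becomes $2,230 + $2,701 = $4,931, still under the $11,150 maximum, so no cap applies.

$2,701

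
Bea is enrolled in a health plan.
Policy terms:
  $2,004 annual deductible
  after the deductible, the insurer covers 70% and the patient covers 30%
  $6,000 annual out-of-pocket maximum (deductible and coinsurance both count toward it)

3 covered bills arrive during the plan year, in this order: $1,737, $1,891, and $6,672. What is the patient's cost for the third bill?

$2,001.60

Claim 1 — $1,737: all of it applies to the deductible. Cost to patient: $1,737. OOP to date $1,737.
Claim 2 — $1,891: $267 to deductible, leaving $1,624; 30% of $1,624 = $487.20. Patient owes $754.20 (running OOP $2,491.20).
Claim 3 — $6,672: deductible already satisfied, so patient's share is 30% × $6,672 = $2,001.60. Cost to patient: $2,001.60. OOP to date $4,492.80.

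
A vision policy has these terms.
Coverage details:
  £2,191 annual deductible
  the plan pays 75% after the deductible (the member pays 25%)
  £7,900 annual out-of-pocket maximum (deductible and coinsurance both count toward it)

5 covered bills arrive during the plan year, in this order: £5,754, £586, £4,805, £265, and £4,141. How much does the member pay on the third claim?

#1 (£5,754): deductible takes £2,191, £3,563 remains; 25% of £3,563 = £890.75. Member owes £3,081.75 (running OOP £3,081.75).
#2 (£586): deductible met; 25% of £586 = £146.50. Member pays £146.50; OOP now £3,228.25.
#3 (£4,805): 25% coinsurance on £4,805 = £1,201.25. Member pays £1,201.25; OOP now £4,429.50.

£1,201.25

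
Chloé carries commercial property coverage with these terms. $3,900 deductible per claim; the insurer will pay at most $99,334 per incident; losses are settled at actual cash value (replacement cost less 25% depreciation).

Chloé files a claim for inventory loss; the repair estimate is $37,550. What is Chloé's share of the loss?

Actual cash value after 25% depreciation: $37,550 × 75% = $28,162.50.
Subtract the deductible: $28,162.50 − $3,900 = $24,262.50.
$24,262.50 is within the $99,334 limit, so the insurer pays $24,262.50.
Out of pocket: $37,550 − $24,262.50 = $13,287.50.

$13,287.50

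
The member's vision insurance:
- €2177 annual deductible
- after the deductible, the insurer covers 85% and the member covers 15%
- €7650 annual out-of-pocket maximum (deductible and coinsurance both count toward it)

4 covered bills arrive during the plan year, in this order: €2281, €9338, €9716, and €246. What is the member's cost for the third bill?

€1457.40

Claim 1 (€2281): deductible takes €2177, €104 remains; member's 15% is €15.60. Member owes €2192.60 (running OOP €2192.60).
Claim 2 (€9338): 15% coinsurance on €9338 = €1400.70. Member pays €1400.70; OOP now €3593.30.
Claim 3 (€9716): deductible met; 15% of €9716 = €1457.40. Member pays €1457.40; OOP now €5050.70.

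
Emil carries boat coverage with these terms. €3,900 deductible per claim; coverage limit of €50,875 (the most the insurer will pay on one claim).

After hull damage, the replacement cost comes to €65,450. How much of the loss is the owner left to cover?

€14,575

After the deductible, €65,450 − €3,900 = €61,550 remains.
Since €61,550 > €50,875, the payout is capped at €50,875.
The owner bears the rest of the original loss: €65,450 − €50,875 = €14,575.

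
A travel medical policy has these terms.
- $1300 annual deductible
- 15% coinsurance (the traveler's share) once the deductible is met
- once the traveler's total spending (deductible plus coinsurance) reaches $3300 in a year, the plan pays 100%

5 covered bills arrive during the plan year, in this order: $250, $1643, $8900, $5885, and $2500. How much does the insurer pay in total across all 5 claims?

Claim 1 ($250): entire amount goes to the deductible. Traveler pays $250; OOP now $250. Insurer: $250 − $250 = $0.
Claim 2 ($1643): $1050 to deductible, leaving $593; 15% of $593 = $88.95. Cost to traveler: $1138.95. OOP to date $1388.95. Plan pays $1643 − $1138.95 = $504.05.
Claim 3 ($8900): deductible already satisfied, so traveler's share is 15% × $8900 = $1335. Traveler pays $1335; OOP now $2723.95. Insurer: $8900 − $1335 = $7565.
Claim 4 ($5885): deductible met; 15% of $5885 = $882.75. That would push OOP to $3606.70, over the $3300 cap, so traveler pays $3300 − $2723.95 = $576.05. Insurer: $5885 − $576.05 = $5308.95.
Claim 5 ($2500): deductible met; 15% of $2500 = $375. Adding that to $3300 gives $3675, past the $3300 cap; traveler pays only $3300 − $3300 = $0. Plan pays $2500 − $0 = $2500.
Insurer total = bills − traveler's total = $19178 − $3300 = $15878.

$15878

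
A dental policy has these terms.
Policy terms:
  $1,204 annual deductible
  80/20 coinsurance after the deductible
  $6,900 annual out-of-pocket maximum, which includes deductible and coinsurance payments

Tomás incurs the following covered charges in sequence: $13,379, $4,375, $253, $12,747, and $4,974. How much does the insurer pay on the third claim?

Bill 1, $13,379: deductible takes $1,204, $12,175 remains; coinsurance $12,175 × 20% = $2,435. Patient owes $3,639 (running OOP $3,639). Insurer: $13,379 − $3,639 = $9,740.
Bill 2, $4,375: deductible already satisfied, so patient's share is 20% × $4,375 = $875. Cost to patient: $875. OOP to date $4,514. Insurer: $4,375 − $875 = $3,500.
Bill 3, $253: deductible already satisfied, so patient's share is 20% × $253 = $50.60. Patient owes $50.60 (running OOP $4,564.60). Plan pays $253 − $50.60 = $202.40.

$202.40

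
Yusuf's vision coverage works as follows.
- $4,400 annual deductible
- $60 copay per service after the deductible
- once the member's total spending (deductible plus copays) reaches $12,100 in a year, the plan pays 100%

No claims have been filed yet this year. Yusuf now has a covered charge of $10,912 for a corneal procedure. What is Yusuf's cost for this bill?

$4,460

Nothing has been paid toward the $4,400 deductible, so the first $4,400 of this charge is applied there.
That leaves $10,912 − $4,400 = $6,512 for the copay.
Copay on this service: $60.
Member responsibility before any cap: $4,400 + $60 = $4,460.
Cumulative spending $0 + $4,460 = $4,460 stays under the $12,100 maximum.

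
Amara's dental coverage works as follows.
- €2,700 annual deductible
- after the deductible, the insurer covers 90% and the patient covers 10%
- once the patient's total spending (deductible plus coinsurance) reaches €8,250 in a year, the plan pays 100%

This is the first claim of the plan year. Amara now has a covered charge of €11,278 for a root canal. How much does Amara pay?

Nothing has been paid toward the €2,700 deductible, so the first €2,700 of this charge is applied there.
After the €2,700 deductible portion, €11,278 − €2,700 = €8,578 is subject to coinsurance.
10% of €8,578 = €857.80 falls to the patient.
That puts the patient's cost at €2,700 + €857.80 = €3,557.80 before any cap.
Cumulative spending €0 + €3,557.80 = €3,557.80 stays under the €8,250 maximum.

€3,557.80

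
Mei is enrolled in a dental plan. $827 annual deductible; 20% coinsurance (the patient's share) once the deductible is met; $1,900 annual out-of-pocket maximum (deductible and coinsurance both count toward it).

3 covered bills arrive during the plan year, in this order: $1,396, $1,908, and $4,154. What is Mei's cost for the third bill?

#1 ($1,396): deductible takes $827, $569 remains; coinsurance $569 × 20% = $113.80. Patient owes $940.80 (running OOP $940.80).
#2 ($1,908): deductible met; 20% of $1,908 = $381.60. Patient owes $381.60 (running OOP $1,322.40).
#3 ($4,154): deductible already satisfied, so patient's share is 20% × $4,154 = $830.80. OOP would hit $2,153.20 > $1,900, so the cap limits the patient to $1,900 − $1,322.40 = $577.60.

$577.60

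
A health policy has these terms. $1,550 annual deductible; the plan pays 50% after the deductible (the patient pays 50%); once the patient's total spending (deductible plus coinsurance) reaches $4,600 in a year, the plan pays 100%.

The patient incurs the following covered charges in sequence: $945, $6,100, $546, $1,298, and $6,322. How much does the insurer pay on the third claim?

#1 ($945): fully absorbed by the deductible. Patient owes $945 (running OOP $945). Plan pays $945 − $945 = $0.
#2 ($6,100): $605 finishes the deductible; $5,495 goes to coinsurance; coinsurance $5,495 × 50% = $2,747.50. Cost to patient: $3,352.50. OOP to date $4,297.50. Insurer: $6,100 − $3,352.50 = $2,747.50.
#3 ($546): deductible already satisfied, so patient's share is 50% × $546 = $273. Patient owes $273 (running OOP $4,570.50). Insurer: $546 − $273 = $273.

$273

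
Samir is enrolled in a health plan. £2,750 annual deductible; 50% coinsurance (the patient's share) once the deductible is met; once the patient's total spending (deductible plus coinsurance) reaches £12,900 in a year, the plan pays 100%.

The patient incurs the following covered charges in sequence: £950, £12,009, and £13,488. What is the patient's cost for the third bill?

Claim 1 — £950: all of it applies to the deductible. Cost to patient: £950. OOP to date £950.
Claim 2 — £12,009: £1,800 to deductible, leaving £10,209; 50% of £10,209 = £5,104.50. Cost to patient: £6,904.50. OOP to date £7,854.50.
Claim 3 — £13,488: deductible met; 50% of £13,488 = £6,744. That would push OOP to £14,598.50, over the £12,900 cap, so patient pays £12,900 − £7,854.50 = £5,045.50.

£5,045.50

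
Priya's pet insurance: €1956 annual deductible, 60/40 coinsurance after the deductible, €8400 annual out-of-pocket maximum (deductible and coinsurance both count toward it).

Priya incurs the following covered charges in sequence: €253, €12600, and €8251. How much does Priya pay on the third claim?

€2085.20

Claim 1 (€253): all of it applies to the deductible. Cost to owner: €253. OOP to date €253.
Claim 2 (€12600): deductible takes €1703, €10897 remains; owner's 40% is €4358.80. Owner owes €6061.80 (running OOP €6314.80).
Claim 3 (€8251): 40% coinsurance on €8251 = €3300.40. Adding that to €6314.80 gives €9615.20, past the €8400 cap; owner pays only €8400 − €6314.80 = €2085.20.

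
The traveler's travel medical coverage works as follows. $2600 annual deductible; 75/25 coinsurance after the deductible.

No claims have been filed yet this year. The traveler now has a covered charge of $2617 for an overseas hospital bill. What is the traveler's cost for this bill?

$2604.25

Nothing has been paid toward the $2600 deductible, so the first $2600 of this charge is applied there.
That leaves $2617 − $2600 = $17 for coinsurance.
Coinsurance: $17 × 25% = $4.25.
That puts the traveler's cost at $2600 + $4.25 = $2604.25.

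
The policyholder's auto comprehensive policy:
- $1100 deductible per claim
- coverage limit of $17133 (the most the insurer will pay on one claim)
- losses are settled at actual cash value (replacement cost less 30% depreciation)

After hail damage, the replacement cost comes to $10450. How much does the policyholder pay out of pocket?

$4235

Actual cash value after 30% depreciation: $10450 × 70% = $7315.
After the deductible, $7315 − $1100 = $6215 remains.
That's under the $17133 cap, so the insurer reimburses the full $6215.
Policyholder's share is the uncovered remainder: $10450 − $6215 = $4235.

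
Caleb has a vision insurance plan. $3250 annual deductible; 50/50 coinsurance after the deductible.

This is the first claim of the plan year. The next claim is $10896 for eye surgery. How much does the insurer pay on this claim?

$3823

Nothing has been paid toward the $3250 deductible, so the first $3250 of this charge is applied there.
After the $3250 deductible portion, $10896 − $3250 = $7646 is subject to coinsurance.
Member's 50% share of $7646 is $3823.
So the member owes $3250 + $3823 = $7073.
The insurer covers the remainder: $10896 − $7073 = $3823.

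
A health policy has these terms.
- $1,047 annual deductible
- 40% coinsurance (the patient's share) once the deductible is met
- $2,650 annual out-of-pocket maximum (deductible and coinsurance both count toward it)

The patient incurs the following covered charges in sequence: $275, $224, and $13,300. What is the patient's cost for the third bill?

#1 ($275): all of it applies to the deductible. Cost to patient: $275. OOP to date $275.
#2 ($224): all of it applies to the deductible. Patient pays $224; OOP now $499.
#3 ($13,300): deductible takes $548, $12,752 remains; patient's 40% is $5,100.80. Together that's $548 + $5,100.80 = $5,648.80. Adding that to $499 gives $6,147.80, past the $2,650 cap; patient pays only $2,650 − $499 = $2,151.

$2,151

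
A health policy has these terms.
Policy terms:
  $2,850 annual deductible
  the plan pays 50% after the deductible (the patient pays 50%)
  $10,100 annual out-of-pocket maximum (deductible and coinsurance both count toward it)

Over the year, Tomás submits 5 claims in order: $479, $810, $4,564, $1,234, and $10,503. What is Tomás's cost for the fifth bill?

#1 ($479): entire amount goes to the deductible. Cost to patient: $479. OOP to date $479.
#2 ($810): entire amount goes to the deductible. Patient pays $810; OOP now $1,289.
#3 ($4,564): $1,561 to deductible, leaving $3,003; patient's 50% is $1,501.50. Cost to patient: $3,062.50. OOP to date $4,351.50.
#4 ($1,234): deductible already satisfied, so patient's share is 50% × $1,234 = $617. Patient pays $617; OOP now $4,968.50.
#5 ($10,503): deductible met; 50% of $10,503 = $5,251.50. That would push OOP to $10,220, over the $10,100 cap, so patient pays $10,100 − $4,968.50 = $5,131.50.

$5,131.50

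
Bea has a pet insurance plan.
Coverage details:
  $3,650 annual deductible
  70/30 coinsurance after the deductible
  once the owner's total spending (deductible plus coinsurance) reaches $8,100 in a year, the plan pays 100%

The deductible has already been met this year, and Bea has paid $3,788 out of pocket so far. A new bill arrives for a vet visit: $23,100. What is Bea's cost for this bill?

With the deductible met, the entire $23,100 is subject to coinsurance.
30% of $23,100 = $6,930 falls to the owner.
Adding $6,930 to the $3,788 already spent would give $10,718, which exceeds the $8,100 cap; the owner pays just $8,100 − $3,788 = $4,312.

$4,312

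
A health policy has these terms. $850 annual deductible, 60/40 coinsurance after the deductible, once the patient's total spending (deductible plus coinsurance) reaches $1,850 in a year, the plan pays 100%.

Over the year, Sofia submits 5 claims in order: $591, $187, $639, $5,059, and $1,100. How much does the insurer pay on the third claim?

Claim 1 — $591: all of it applies to the deductible. Patient pays $591; OOP now $591. Plan pays $591 − $591 = $0.
Claim 2 — $187: entire amount goes to the deductible. Cost to patient: $187. OOP to date $778. Plan pays $187 − $187 = $0.
Claim 3 — $639: $72 to deductible, leaving $567; patient's 40% is $226.80. Patient pays $298.80; OOP now $1,076.80. Insurer: $639 − $298.80 = $340.20.

$340.20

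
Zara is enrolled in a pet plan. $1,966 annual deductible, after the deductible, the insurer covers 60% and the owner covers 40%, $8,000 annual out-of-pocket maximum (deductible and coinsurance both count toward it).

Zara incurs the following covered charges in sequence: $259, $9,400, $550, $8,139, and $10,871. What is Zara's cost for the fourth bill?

Claim 1 ($259): entire amount goes to the deductible. Owner pays $259; OOP now $259.
Claim 2 ($9,400): deductible takes $1,707, $7,693 remains; owner's 40% is $3,077.20. Owner pays $4,784.20; OOP now $5,043.20.
Claim 3 ($550): deductible already satisfied, so owner's share is 40% × $550 = $220. Owner pays $220; OOP now $5,263.20.
Claim 4 ($8,139): deductible already satisfied, so owner's share is 40% × $8,139 = $3,255.60. OOP would hit $8,518.80 > $8,000, so the cap limits the owner to $8,000 − $5,263.20 = $2,736.80.

$2,736.80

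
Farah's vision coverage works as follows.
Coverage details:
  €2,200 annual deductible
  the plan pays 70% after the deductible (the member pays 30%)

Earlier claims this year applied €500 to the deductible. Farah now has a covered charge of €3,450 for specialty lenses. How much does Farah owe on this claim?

€500 of the €2,200 deductible is already met, leaving €1,700.
After the €1,700 deductible portion, €3,450 − €1,700 = €1,750 is subject to coinsurance.
Coinsurance: €1,750 × 30% = €525.
So the member owes €1,700 + €525 = €2,225.

€2,225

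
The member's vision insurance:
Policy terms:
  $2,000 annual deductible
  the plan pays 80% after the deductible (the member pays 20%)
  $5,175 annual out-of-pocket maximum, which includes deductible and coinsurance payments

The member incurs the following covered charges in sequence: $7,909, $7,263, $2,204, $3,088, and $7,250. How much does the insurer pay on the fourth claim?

$2,988.20

Claim 1 — $7,909: $2,000 to deductible, leaving $5,909; member's 20% is $1,181.80. Member owes $3,181.80 (running OOP $3,181.80). Plan pays $7,909 − $3,181.80 = $4,727.20.
Claim 2 — $7,263: deductible met; 20% of $7,263 = $1,452.60. Member pays $1,452.60; OOP now $4,634.40. Plan pays $7,263 − $1,452.60 = $5,810.40.
Claim 3 — $2,204: deductible met; 20% of $2,204 = $440.80. Member owes $440.80 (running OOP $5,075.20). Insurer: $2,204 − $440.80 = $1,763.20.
Claim 4 — $3,088: deductible met; 20% of $3,088 = $617.60. Adding that to $5,075.20 gives $5,692.80, past the $5,175 cap; member pays only $5,175 − $5,075.20 = $99.80. Insurer: $3,088 − $99.80 = $2,988.20.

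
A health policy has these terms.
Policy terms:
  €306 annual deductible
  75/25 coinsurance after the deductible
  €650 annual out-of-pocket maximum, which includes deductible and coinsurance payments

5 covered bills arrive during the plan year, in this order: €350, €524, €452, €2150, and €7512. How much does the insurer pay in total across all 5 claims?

Bill 1, €350: €306 to deductible, leaving €44; coinsurance €44 × 25% = €11. Patient owes €317 (running OOP €317). Plan pays €350 − €317 = €33.
Bill 2, €524: deductible already satisfied, so patient's share is 25% × €524 = €131. Patient owes €131 (running OOP €448). Plan pays €524 − €131 = €393.
Bill 3, €452: deductible already satisfied, so patient's share is 25% × €452 = €113. Patient owes €113 (running OOP €561). Insurer: €452 − €113 = €339.
Bill 4, €2150: deductible already satisfied, so patient's share is 25% × €2150 = €537.50. OOP would hit €1098.50 > €650, so the cap limits the patient to €650 − €561 = €89. Plan pays €2150 − €89 = €2061.
Bill 5, €7512: 25% coinsurance on €7512 = €1878. OOP would hit €2528 > €650, so the cap limits the patient to €650 − €650 = €0. Insurer: €7512 − €0 = €7512.
Insurer total = bills − patient's total = €10988 − €650 = €10338.

€10338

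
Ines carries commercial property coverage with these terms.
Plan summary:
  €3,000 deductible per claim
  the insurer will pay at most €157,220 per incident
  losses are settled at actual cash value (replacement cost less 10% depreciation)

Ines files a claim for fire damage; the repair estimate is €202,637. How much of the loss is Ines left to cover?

Actual cash value after 10% depreciation: €202,637 × 90% = €182,373.30.
Less the €3,000 deductible: €182,373.30 − €3,000 = €179,373.30.
€179,373.30 exceeds the €157,220 limit, so the insurer pays the limit: €157,220.
Business's share is the uncovered remainder: €202,637 − €157,220 = €45,417.

€45,417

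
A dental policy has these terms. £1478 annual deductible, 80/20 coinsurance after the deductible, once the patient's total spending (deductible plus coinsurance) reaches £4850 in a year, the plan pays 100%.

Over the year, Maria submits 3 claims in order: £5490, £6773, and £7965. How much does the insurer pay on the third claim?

Claim 1 (£5490): deductible takes £1478, £4012 remains; 20% of £4012 = £802.40. Patient owes £2280.40 (running OOP £2280.40). Plan pays £5490 − £2280.40 = £3209.60.
Claim 2 (£6773): deductible already satisfied, so patient's share is 20% × £6773 = £1354.60. Patient owes £1354.60 (running OOP £3635). Plan pays £6773 − £1354.60 = £5418.40.
Claim 3 (£7965): 20% coinsurance on £7965 = £1593. OOP would hit £5228 > £4850, so the cap limits the patient to £4850 − £3635 = £1215. Plan pays £7965 − £1215 = £6750.

£6750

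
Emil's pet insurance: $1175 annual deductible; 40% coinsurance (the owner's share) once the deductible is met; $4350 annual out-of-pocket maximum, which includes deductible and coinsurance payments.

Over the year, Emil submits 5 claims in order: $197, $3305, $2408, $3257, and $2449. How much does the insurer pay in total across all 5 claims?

Bill 1, $197: fully absorbed by the deductible. Owner owes $197 (running OOP $197). Plan pays $197 − $197 = $0.
Bill 2, $3305: $978 to deductible, leaving $2327; coinsurance $2327 × 40% = $930.80. Cost to owner: $1908.80. OOP to date $2105.80. Insurer: $3305 − $1908.80 = $1396.20.
Bill 3, $2408: 40% coinsurance on $2408 = $963.20. Owner pays $963.20; OOP now $3069. Plan pays $2408 − $963.20 = $1444.80.
Bill 4, $3257: 40% coinsurance on $3257 = $1302.80. OOP would hit $4371.80 > $4350, so the cap limits the owner to $4350 − $3069 = $1281. Insurer: $3257 − $1281 = $1976.
Bill 5, $2449: deductible met; 40% of $2449 = $979.60. OOP would hit $5329.60 > $4350, so the cap limits the owner to $4350 − $4350 = $0. Insurer: $2449 − $0 = $2449.
Insurer total = bills − owner's total = $11616 − $4350 = $7266.

$7266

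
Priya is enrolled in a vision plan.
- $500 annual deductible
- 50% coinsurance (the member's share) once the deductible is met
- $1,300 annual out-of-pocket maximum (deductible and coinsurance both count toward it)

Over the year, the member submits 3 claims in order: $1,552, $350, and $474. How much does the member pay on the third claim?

$99

Claim 1 ($1,552): $500 to deductible, leaving $1,052; coinsurance $1,052 × 50% = $526. Member pays $1,026; OOP now $1,026.
Claim 2 ($350): deductible already satisfied, so member's share is 50% × $350 = $175. Cost to member: $175. OOP to date $1,201.
Claim 3 ($474): 50% coinsurance on $474 = $237. That would push OOP to $1,438, over the $1,300 cap, so member pays $1,300 − $1,201 = $99.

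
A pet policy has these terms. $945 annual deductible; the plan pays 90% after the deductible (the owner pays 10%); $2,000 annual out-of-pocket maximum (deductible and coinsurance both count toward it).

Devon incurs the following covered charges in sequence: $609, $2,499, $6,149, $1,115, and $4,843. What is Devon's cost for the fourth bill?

#1 ($609): fully absorbed by the deductible. Owner pays $609; OOP now $609.
#2 ($2,499): $336 to deductible, leaving $2,163; 10% of $2,163 = $216.30. Owner pays $552.30; OOP now $1,161.30.
#3 ($6,149): 10% coinsurance on $6,149 = $614.90. Owner pays $614.90; OOP now $1,776.20.
#4 ($1,115): deductible met; 10% of $1,115 = $111.50. Owner owes $111.50 (running OOP $1,887.70).

$111.50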